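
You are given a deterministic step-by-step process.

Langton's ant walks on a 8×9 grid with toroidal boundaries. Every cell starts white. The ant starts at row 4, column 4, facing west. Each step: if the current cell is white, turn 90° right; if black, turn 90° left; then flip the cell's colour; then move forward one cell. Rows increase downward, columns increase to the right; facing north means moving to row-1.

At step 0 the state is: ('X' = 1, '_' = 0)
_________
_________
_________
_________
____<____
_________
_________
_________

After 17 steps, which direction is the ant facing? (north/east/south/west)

[0] _________
_________
_________
_________
____<____
_________
_________
_________
[1] _________
_________
_________
____^____
____X____
_________
_________
_________
[2] _________
_________
_________
____X>___
____X____
_________
_________
_________
[3] _________
_________
_________
____XX___
____Xv___
_________
_________
_________
[4] _________
_________
_________
____XX___
____<X___
_________
_________
_________
[5] _________
_________
_________
____XX___
_____X___
____v____
_________
_________
[6] _________
_________
_________
____XX___
_____X___
___<X____
_________
_________
[7] _________
_________
_________
____XX___
___^_X___
___XX____
_________
_________
[8] _________
_________
_________
____XX___
___X>X___
___XX____
_________
_________
[9] _________
_________
_________
____XX___
___XXX___
___Xv____
_________
_________
[10] _________
_________
_________
____XX___
___XXX___
___X_>___
_________
_________
[11] _________
_________
_________
____XX___
___XXX___
___X_X___
_____v___
_________
[12] _________
_________
_________
____XX___
___XXX___
___X_X___
____<X___
_________
[13] _________
_________
_________
____XX___
___XXX___
___X^X___
____XX___
_________
[14] _________
_________
_________
____XX___
___XXX___
___XX>___
____XX___
_________
[15] _________
_________
_________
____XX___
___XX^___
___XX____
____XX___
_________
[16] _________
_________
_________
____XX___
___X<____
___XX____
____XX___
_________
[17] _________
_________
_________
____XX___
___X_____
___Xv____
____XX___
_________

south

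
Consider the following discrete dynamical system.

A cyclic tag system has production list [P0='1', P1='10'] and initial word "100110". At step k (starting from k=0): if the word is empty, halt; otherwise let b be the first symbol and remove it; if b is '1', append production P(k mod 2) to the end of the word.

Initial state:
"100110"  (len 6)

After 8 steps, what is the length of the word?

t=0: "100110"  (len 6)
t=1: "001101"  (len 6)
t=2: "01101"  (len 5)
t=3: "1101"  (len 4)
t=4: "10110"  (len 5)
t=5: "01101"  (len 5)
t=6: "1101"  (len 4)
t=7: "1011"  (len 4)
t=8: "01110"  (len 5)

5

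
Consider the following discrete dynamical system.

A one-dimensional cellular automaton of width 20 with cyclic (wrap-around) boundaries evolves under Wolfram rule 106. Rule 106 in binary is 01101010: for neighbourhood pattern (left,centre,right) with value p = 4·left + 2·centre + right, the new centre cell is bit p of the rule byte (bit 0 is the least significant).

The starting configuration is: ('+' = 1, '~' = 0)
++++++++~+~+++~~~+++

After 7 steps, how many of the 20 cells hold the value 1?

8

0) ++++++++~+~+++~~~+++
1) ~~~~~~~++~++~+~~++~~
2) ~~~~~~+++++++~~+++~~
3) ~~~~~++~~~~~+~++~+~~
4) ~~~~+++~~~~+~++++~~~
5) ~~~++~+~~~+~++~~+~~~
6) ~~++++~~~+~+++~+~~~~
7) ~++~~+~~+~++~++~~~~~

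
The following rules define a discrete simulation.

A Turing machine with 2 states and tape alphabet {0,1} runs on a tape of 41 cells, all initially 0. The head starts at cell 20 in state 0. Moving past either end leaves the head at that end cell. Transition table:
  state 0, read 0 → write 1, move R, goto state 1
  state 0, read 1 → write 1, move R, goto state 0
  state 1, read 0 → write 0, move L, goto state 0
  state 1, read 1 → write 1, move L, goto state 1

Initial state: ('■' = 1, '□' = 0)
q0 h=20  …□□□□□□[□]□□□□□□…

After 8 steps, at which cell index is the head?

22

k=0  q0 h=20  …□□□□□□[□]□□□□□□…
k=1  q1 h=21  …□□□□□■[□]□□□□□□…
k=2  q0 h=20  …□□□□□□[■]□□□□□□…
k=3  q0 h=21  …□□□□□■[□]□□□□□□…
k=4  q1 h=22  …□□□□■■[□]□□□□□□…
k=5  q0 h=21  …□□□□□■[■]□□□□□□…
k=6  q0 h=22  …□□□□■■[□]□□□□□□…
k=7  q1 h=23  …□□□■■■[□]□□□□□□…
k=8  q0 h=22  …□□□□■■[■]□□□□□□…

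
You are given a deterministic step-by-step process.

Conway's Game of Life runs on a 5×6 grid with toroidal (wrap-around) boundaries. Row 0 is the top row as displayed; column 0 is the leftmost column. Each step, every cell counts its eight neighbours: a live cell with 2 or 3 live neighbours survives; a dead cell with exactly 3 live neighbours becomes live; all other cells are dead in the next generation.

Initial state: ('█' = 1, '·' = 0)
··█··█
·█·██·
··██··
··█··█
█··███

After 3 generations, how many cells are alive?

t=0: ··█··█
·█·██·
··██··
··█··█
█··███
t=1: ·██···
·█··█·
·█····
███··█
████··
t=2: ······
██····
·····█
···█·█
···█·█
t=3: █·····
█·····
····██
█····█
······

6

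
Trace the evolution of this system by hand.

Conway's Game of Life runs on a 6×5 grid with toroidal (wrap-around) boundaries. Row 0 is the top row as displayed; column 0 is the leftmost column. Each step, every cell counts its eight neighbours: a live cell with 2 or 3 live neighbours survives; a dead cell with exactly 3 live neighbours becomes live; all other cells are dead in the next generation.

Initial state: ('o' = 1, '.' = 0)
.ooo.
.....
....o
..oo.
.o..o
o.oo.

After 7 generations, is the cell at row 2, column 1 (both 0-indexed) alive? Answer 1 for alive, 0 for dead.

k=0  .ooo.
.....
....o
..oo.
.o..o
o.oo.
k=1  .o.oo
..oo.
...o.
o.ooo
oo..o
o....
k=2  oo.oo
.....
.o...
..o..
..o..
..oo.
k=3  oo.oo
.oo.o
.....
.oo..
.oo..
o....
k=4  ...o.
.oo.o
o..o.
.oo..
o.o..
...o.
k=5  ...oo
ooo.o
o..oo
o.ooo
..oo.
..ooo
k=6  .....
.oo..
.....
o....
o....
.....
k=7  .....
.....
.o...
.....
.....
.....

1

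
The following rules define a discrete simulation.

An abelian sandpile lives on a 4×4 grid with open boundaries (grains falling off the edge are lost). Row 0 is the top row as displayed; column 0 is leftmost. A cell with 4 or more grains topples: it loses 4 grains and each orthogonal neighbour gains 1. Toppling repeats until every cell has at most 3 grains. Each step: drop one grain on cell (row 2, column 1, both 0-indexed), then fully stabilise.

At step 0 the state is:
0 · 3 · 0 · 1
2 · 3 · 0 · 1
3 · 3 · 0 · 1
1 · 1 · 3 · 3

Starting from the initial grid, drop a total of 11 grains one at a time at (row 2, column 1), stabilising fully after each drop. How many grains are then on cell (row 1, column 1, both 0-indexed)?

gen 0: 0 · 3 · 0 · 1
2 · 3 · 0 · 1
3 · 3 · 0 · 1
1 · 1 · 3 · 3
gen 1: 2 · 0 · 1 · 1
0 · 2 · 1 · 1
1 · 2 · 1 · 1
2 · 2 · 3 · 3
gen 2: 2 · 0 · 1 · 1
0 · 2 · 1 · 1
1 · 3 · 1 · 1
2 · 2 · 3 · 3
gen 3: 2 · 0 · 1 · 1
0 · 3 · 1 · 1
2 · 0 · 2 · 1
2 · 3 · 3 · 3
gen 4: 2 · 0 · 1 · 1
0 · 3 · 1 · 1
2 · 1 · 2 · 1
2 · 3 · 3 · 3
gen 5: 2 · 0 · 1 · 1
0 · 3 · 1 · 1
2 · 2 · 2 · 1
2 · 3 · 3 · 3
gen 6: 2 · 0 · 1 · 1
0 · 3 · 1 · 1
2 · 3 · 2 · 1
2 · 3 · 3 · 3
gen 7: 2 · 1 · 1 · 1
1 · 0 · 3 · 1
3 · 3 · 0 · 3
3 · 1 · 2 · 0
gen 8: 2 · 1 · 1 · 1
2 · 1 · 3 · 1
1 · 1 · 1 · 3
0 · 3 · 2 · 0
gen 9: 2 · 1 · 1 · 1
2 · 1 · 3 · 1
1 · 2 · 1 · 3
0 · 3 · 2 · 0
gen 10: 2 · 1 · 1 · 1
2 · 1 · 3 · 1
1 · 3 · 1 · 3
0 · 3 · 2 · 0
gen 11: 2 · 1 · 1 · 1
2 · 2 · 3 · 1
2 · 1 · 2 · 3
1 · 0 · 3 · 0

2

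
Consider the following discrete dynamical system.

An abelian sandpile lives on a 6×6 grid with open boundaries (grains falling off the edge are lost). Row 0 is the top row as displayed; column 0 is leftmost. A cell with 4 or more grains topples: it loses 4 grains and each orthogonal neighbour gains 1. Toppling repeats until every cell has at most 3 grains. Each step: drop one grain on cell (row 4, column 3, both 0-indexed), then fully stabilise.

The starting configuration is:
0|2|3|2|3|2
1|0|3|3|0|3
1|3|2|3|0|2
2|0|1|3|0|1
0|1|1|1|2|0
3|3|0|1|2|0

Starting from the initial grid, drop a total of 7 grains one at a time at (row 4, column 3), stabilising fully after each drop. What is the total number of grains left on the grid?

58

k=0  0|2|3|2|3|2
1|0|3|3|0|3
1|3|2|3|0|2
2|0|1|3|0|1
0|1|1|1|2|0
3|3|0|1|2|0
k=1  0|2|3|2|3|2
1|0|3|3|0|3
1|3|2|3|0|2
2|0|1|3|0|1
0|1|1|2|2|0
3|3|0|1|2|0
k=2  0|2|3|2|3|2
1|0|3|3|0|3
1|3|2|3|0|2
2|0|1|3|0|1
0|1|1|3|2|0
3|3|0|1|2|0
k=3  0|3|1|1|0|3
1|2|2|2|2|3
2|0|1|2|1|2
2|1|3|1|1|1
0|1|2|1|3|0
3|3|0|2|2|0
k=4  0|3|1|1|0|3
1|2|2|2|2|3
2|0|1|2|1|2
2|1|3|1|1|1
0|1|2|2|3|0
3|3|0|2|2|0
k=5  0|3|1|1|0|3
1|2|2|2|2|3
2|0|1|2|1|2
2|1|3|1|1|1
0|1|2|3|3|0
3|3|0|2|2|0
k=6  0|3|1|1|0|3
1|2|2|2|2|3
2|0|1|2|1|2
2|1|3|2|2|1
0|1|3|1|0|1
3|3|0|3|3|0
k=7  0|3|1|1|0|3
1|2|2|2|2|3
2|0|1|2|1|2
2|1|3|2|2|1
0|1|3|2|0|1
3|3|0|3|3|0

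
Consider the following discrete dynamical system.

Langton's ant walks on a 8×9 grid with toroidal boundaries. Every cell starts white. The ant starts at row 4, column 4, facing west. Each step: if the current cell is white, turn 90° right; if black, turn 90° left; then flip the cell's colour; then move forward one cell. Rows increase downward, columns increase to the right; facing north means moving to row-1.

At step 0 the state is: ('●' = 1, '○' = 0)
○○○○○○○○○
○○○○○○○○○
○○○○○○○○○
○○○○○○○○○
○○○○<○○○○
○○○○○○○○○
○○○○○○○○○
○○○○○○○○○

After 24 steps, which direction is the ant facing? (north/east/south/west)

0) ○○○○○○○○○
○○○○○○○○○
○○○○○○○○○
○○○○○○○○○
○○○○<○○○○
○○○○○○○○○
○○○○○○○○○
○○○○○○○○○
1) ○○○○○○○○○
○○○○○○○○○
○○○○○○○○○
○○○○^○○○○
○○○○●○○○○
○○○○○○○○○
○○○○○○○○○
○○○○○○○○○
2) ○○○○○○○○○
○○○○○○○○○
○○○○○○○○○
○○○○●>○○○
○○○○●○○○○
○○○○○○○○○
○○○○○○○○○
○○○○○○○○○
3) ○○○○○○○○○
○○○○○○○○○
○○○○○○○○○
○○○○●●○○○
○○○○●v○○○
○○○○○○○○○
○○○○○○○○○
○○○○○○○○○
4) ○○○○○○○○○
○○○○○○○○○
○○○○○○○○○
○○○○●●○○○
○○○○<●○○○
○○○○○○○○○
○○○○○○○○○
○○○○○○○○○
5) ○○○○○○○○○
○○○○○○○○○
○○○○○○○○○
○○○○●●○○○
○○○○○●○○○
○○○○v○○○○
○○○○○○○○○
○○○○○○○○○
6) ○○○○○○○○○
○○○○○○○○○
○○○○○○○○○
○○○○●●○○○
○○○○○●○○○
○○○<●○○○○
○○○○○○○○○
○○○○○○○○○
7) ○○○○○○○○○
○○○○○○○○○
○○○○○○○○○
○○○○●●○○○
○○○^○●○○○
○○○●●○○○○
○○○○○○○○○
○○○○○○○○○
8) ○○○○○○○○○
○○○○○○○○○
○○○○○○○○○
○○○○●●○○○
○○○●>●○○○
○○○●●○○○○
○○○○○○○○○
○○○○○○○○○
9) ○○○○○○○○○
○○○○○○○○○
○○○○○○○○○
○○○○●●○○○
○○○●●●○○○
○○○●v○○○○
○○○○○○○○○
○○○○○○○○○
10) ○○○○○○○○○
○○○○○○○○○
○○○○○○○○○
○○○○●●○○○
○○○●●●○○○
○○○●○>○○○
○○○○○○○○○
○○○○○○○○○
11) ○○○○○○○○○
○○○○○○○○○
○○○○○○○○○
○○○○●●○○○
○○○●●●○○○
○○○●○●○○○
○○○○○v○○○
○○○○○○○○○
12) ○○○○○○○○○
○○○○○○○○○
○○○○○○○○○
○○○○●●○○○
○○○●●●○○○
○○○●○●○○○
○○○○<●○○○
○○○○○○○○○
13) ○○○○○○○○○
○○○○○○○○○
○○○○○○○○○
○○○○●●○○○
○○○●●●○○○
○○○●^●○○○
○○○○●●○○○
○○○○○○○○○
14) ○○○○○○○○○
○○○○○○○○○
○○○○○○○○○
○○○○●●○○○
○○○●●●○○○
○○○●●>○○○
○○○○●●○○○
○○○○○○○○○
15) ○○○○○○○○○
○○○○○○○○○
○○○○○○○○○
○○○○●●○○○
○○○●●^○○○
○○○●●○○○○
○○○○●●○○○
○○○○○○○○○
16) ○○○○○○○○○
○○○○○○○○○
○○○○○○○○○
○○○○●●○○○
○○○●<○○○○
○○○●●○○○○
○○○○●●○○○
○○○○○○○○○
17) ○○○○○○○○○
○○○○○○○○○
○○○○○○○○○
○○○○●●○○○
○○○●○○○○○
○○○●v○○○○
○○○○●●○○○
○○○○○○○○○
18) ○○○○○○○○○
○○○○○○○○○
○○○○○○○○○
○○○○●●○○○
○○○●○○○○○
○○○●○>○○○
○○○○●●○○○
○○○○○○○○○
19) ○○○○○○○○○
○○○○○○○○○
○○○○○○○○○
○○○○●●○○○
○○○●○○○○○
○○○●○●○○○
○○○○●v○○○
○○○○○○○○○
20) ○○○○○○○○○
○○○○○○○○○
○○○○○○○○○
○○○○●●○○○
○○○●○○○○○
○○○●○●○○○
○○○○●○>○○
○○○○○○○○○
21) ○○○○○○○○○
○○○○○○○○○
○○○○○○○○○
○○○○●●○○○
○○○●○○○○○
○○○●○●○○○
○○○○●○●○○
○○○○○○v○○
22) ○○○○○○○○○
○○○○○○○○○
○○○○○○○○○
○○○○●●○○○
○○○●○○○○○
○○○●○●○○○
○○○○●○●○○
○○○○○<●○○
23) ○○○○○○○○○
○○○○○○○○○
○○○○○○○○○
○○○○●●○○○
○○○●○○○○○
○○○●○●○○○
○○○○●^●○○
○○○○○●●○○
24) ○○○○○○○○○
○○○○○○○○○
○○○○○○○○○
○○○○●●○○○
○○○●○○○○○
○○○●○●○○○
○○○○●●>○○
○○○○○●●○○

east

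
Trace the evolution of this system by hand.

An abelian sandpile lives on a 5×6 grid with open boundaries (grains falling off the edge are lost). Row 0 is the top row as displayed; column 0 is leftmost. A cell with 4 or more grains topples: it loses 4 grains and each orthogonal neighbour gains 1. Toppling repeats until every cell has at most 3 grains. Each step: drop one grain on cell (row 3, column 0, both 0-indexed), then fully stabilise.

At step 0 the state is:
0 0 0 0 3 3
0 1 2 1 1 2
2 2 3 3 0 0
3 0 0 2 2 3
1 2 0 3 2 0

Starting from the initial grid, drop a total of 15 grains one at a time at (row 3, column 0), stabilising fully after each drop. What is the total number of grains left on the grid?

46

step 0: 0 0 0 0 3 3
0 1 2 1 1 2
2 2 3 3 0 0
3 0 0 2 2 3
1 2 0 3 2 0
step 1: 0 0 0 0 3 3
0 1 2 1 1 2
3 2 3 3 0 0
0 1 0 2 2 3
2 2 0 3 2 0
step 2: 0 0 0 0 3 3
0 1 2 1 1 2
3 2 3 3 0 0
1 1 0 2 2 3
2 2 0 3 2 0
step 3: 0 0 0 0 3 3
0 1 2 1 1 2
3 2 3 3 0 0
2 1 0 2 2 3
2 2 0 3 2 0
step 4: 0 0 0 0 3 3
0 1 2 1 1 2
3 2 3 3 0 0
3 1 0 2 2 3
2 2 0 3 2 0
step 5: 0 0 0 0 3 3
1 1 2 1 1 2
0 3 3 3 0 0
1 2 0 2 2 3
3 2 0 3 2 0
step 6: 0 0 0 0 3 3
1 1 2 1 1 2
0 3 3 3 0 0
2 2 0 2 2 3
3 2 0 3 2 0
step 7: 0 0 0 0 3 3
1 1 2 1 1 2
0 3 3 3 0 0
3 2 0 2 2 3
3 2 0 3 2 0
step 8: 0 0 0 0 3 3
1 1 2 1 1 2
1 3 3 3 0 0
1 3 0 2 2 3
0 3 0 3 2 0
step 9: 0 0 0 0 3 3
1 1 2 1 1 2
1 3 3 3 0 0
2 3 0 2 2 3
0 3 0 3 2 0
step 10: 0 0 0 0 3 3
1 1 2 1 1 2
1 3 3 3 0 0
3 3 0 2 2 3
0 3 0 3 2 0
step 11: 0 0 0 0 3 3
1 2 3 2 1 2
3 1 1 0 1 0
1 2 2 3 2 3
2 0 1 3 2 0
step 12: 0 0 0 0 3 3
1 2 3 2 1 2
3 1 1 0 1 0
2 2 2 3 2 3
2 0 1 3 2 0
step 13: 0 0 0 0 3 3
1 2 3 2 1 2
3 1 1 0 1 0
3 2 2 3 2 3
2 0 1 3 2 0
step 14: 0 0 0 0 3 3
2 2 3 2 1 2
0 2 1 0 1 0
1 3 2 3 2 3
3 0 1 3 2 0
step 15: 0 0 0 0 3 3
2 2 3 2 1 2
0 2 1 0 1 0
2 3 2 3 2 3
3 0 1 3 2 0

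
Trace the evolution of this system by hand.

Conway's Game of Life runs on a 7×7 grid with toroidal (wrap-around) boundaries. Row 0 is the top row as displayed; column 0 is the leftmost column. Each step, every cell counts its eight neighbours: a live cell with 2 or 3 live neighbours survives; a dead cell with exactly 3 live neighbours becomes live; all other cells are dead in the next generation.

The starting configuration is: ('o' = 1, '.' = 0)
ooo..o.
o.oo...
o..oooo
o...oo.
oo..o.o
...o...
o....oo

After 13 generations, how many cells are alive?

k=0  ooo..o.
o.oo...
o..oooo
o...oo.
oo..o.o
...o...
o....oo
k=1  ..oooo.
.......
o.o....
.......
oo.oo.o
.o..o..
o.o.oo.
k=2  .oo..oo
.oo.o..
.......
..oo..o
oooooo.
.......
..o...o
k=3  .....oo
oooo.o.
.o.....
o....oo
oo..ooo
o...ooo
ooo..oo
k=4  ...o...
ooo.oo.
....oo.
....o..
.o.....
..oo...
.o.....
k=5  o..oo..
.oo..oo
.o....o
....oo.
..oo...
.oo....
...o...
k=6  oo.oooo
.oooooo
.oo.o.o
..oooo.
.oooo..
.o.....
.o.oo..
k=7  .......
.......
......o
o......
.o...o.
oo.....
.o.o..o
k=8  .......
.......
.......
o.....o
.o....o
.o....o
.oo....
k=9  .......
.......
.......
o.....o
.o...oo
.o.....
ooo....
k=10  .o.....
.......
.......
o....oo
.o...oo
......o
ooo....
k=11  ooo....
.......
......o
o....o.
.......
..o..oo
ooo....
k=12  o.o....
oo.....
......o
......o
.....o.
o.o...o
...o...
k=13  o.o....
oo....o
......o
.....oo
o....o.
......o
o.oo..o

15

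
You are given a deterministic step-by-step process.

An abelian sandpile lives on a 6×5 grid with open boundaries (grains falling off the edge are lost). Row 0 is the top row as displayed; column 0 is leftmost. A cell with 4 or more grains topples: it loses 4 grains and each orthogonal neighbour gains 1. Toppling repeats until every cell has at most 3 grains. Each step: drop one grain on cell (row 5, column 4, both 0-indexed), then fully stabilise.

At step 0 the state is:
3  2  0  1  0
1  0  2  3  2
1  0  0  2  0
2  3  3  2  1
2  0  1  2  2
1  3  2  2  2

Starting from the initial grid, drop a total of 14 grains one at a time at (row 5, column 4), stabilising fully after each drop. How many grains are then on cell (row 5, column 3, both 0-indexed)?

3

[0] 3  2  0  1  0
1  0  2  3  2
1  0  0  2  0
2  3  3  2  1
2  0  1  2  2
1  3  2  2  2
[1] 3  2  0  1  0
1  0  2  3  2
1  0  0  2  0
2  3  3  2  1
2  0  1  2  2
1  3  2  2  3
[2] 3  2  0  1  0
1  0  2  3  2
1  0  0  2  0
2  3  3  2  1
2  0  1  2  3
1  3  2  3  0
[3] 3  2  0  1  0
1  0  2  3  2
1  0  0  2  0
2  3  3  2  1
2  0  1  2  3
1  3  2  3  1
[4] 3  2  0  1  0
1  0  2  3  2
1  0  0  2  0
2  3  3  2  1
2  0  1  2  3
1  3  2  3  2
[5] 3  2  0  1  0
1  0  2  3  2
1  0  0  2  0
2  3  3  2  1
2  0  1  2  3
1  3  2  3  3
[6] 3  2  0  1  0
1  0  2  3  2
1  0  0  2  0
2  3  3  3  2
2  0  2  0  1
1  3  3  1  2
[7] 3  2  0  1  0
1  0  2  3  2
1  0  0  2  0
2  3  3  3  2
2  0  2  0  1
1  3  3  1  3
[8] 3  2  0  1  0
1  0  2  3  2
1  0  0  2  0
2  3  3  3  2
2  0  2  0  2
1  3  3  2  0
[9] 3  2  0  1  0
1  0  2  3  2
1  0  0  2  0
2  3  3  3  2
2  0  2  0  2
1  3  3  2  1
[10] 3  2  0  1  0
1  0  2  3  2
1  0  0  2  0
2  3  3  3  2
2  0  2  0  2
1  3  3  2  2
[11] 3  2  0  1  0
1  0  2  3  2
1  0  0  2  0
2  3  3  3  2
2  0  2  0  2
1  3  3  2  3
[12] 3  2  0  1  0
1  0  2  3  2
1  0  0  2  0
2  3  3  3  2
2  0  2  0  3
1  3  3  3  0
[13] 3  2  0  1  0
1  0  2  3  2
1  0  0  2  0
2  3  3  3  2
2  0  2  0  3
1  3  3  3  1
[14] 3  2  0  1  0
1  0  2  3  2
1  0  0  2  0
2  3  3  3  2
2  0  2  0  3
1  3  3  3  2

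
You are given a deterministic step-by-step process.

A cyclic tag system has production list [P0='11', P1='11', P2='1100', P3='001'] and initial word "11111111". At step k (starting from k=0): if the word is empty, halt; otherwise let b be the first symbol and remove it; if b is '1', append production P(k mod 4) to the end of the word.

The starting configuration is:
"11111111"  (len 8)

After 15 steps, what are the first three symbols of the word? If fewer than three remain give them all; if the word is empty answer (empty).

gen 0: "11111111"  (len 8)
gen 1: "111111111"  (len 9)
gen 2: "1111111111"  (len 10)
gen 3: "1111111111100"  (len 13)
gen 4: "111111111100001"  (len 15)
gen 5: "1111111110000111"  (len 16)
gen 6: "11111111000011111"  (len 17)
gen 7: "11111110000111111100"  (len 20)
gen 8: "1111110000111111100001"  (len 22)
gen 9: "11111000011111110000111"  (len 23)
gen 10: "111100001111111000011111"  (len 24)
gen 11: "111000011111110000111111100"  (len 27)
gen 12: "11000011111110000111111100001"  (len 29)
gen 13: "100001111111000011111110000111"  (len 30)
gen 14: "0000111111100001111111000011111"  (len 31)
gen 15: "000111111100001111111000011111"  (len 30)

000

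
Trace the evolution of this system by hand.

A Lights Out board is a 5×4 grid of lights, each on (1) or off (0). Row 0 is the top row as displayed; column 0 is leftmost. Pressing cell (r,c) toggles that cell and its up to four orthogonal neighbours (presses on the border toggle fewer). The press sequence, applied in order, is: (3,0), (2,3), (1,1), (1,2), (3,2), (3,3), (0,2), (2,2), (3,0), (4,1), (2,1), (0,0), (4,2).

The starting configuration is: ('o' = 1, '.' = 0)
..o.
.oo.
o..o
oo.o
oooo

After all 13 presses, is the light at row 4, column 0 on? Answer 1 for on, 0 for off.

0

t=0: ..o.
.oo.
o..o
oo.o
oooo
t=1: ..o.
.oo.
...o
...o
.ooo
t=2: ..o.
.ooo
..o.
....
.ooo
t=3: .oo.
o..o
.oo.
....
.ooo
t=4: .o..
ooo.
.o..
....
.ooo
t=5: .o..
ooo.
.oo.
.ooo
.o.o
t=6: .o..
ooo.
.ooo
.o..
.o..
t=7: ..oo
oo..
.ooo
.o..
.o..
t=8: ..oo
ooo.
....
.oo.
.o..
t=9: ..oo
ooo.
o...
o.o.
oo..
t=10: ..oo
ooo.
o...
ooo.
..o.
t=11: ..oo
o.o.
.oo.
o.o.
..o.
t=12: oooo
..o.
.oo.
o.o.
..o.
t=13: oooo
..o.
.oo.
o...
.o.o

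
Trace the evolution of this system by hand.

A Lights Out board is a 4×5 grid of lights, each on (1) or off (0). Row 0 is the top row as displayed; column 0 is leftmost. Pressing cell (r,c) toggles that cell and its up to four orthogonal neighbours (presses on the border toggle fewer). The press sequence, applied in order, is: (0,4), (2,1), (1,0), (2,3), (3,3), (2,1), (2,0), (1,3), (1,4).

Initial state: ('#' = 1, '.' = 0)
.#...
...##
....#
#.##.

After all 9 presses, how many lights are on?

[0] .#...
...##
....#
#.##.
[1] .#.##
...#.
....#
#.##.
[2] .#.##
.#.#.
###.#
####.
[3] ##.##
#..#.
.##.#
####.
[4] ##.##
#....
.#.#.
###..
[5] ##.##
#....
.#...
##.##
[6] ##.##
##...
#.#..
#..##
[7] ##.##
.#...
.##..
...##
[8] ##..#
.####
.###.
...##
[9] ##...
.##..
.####
...##

10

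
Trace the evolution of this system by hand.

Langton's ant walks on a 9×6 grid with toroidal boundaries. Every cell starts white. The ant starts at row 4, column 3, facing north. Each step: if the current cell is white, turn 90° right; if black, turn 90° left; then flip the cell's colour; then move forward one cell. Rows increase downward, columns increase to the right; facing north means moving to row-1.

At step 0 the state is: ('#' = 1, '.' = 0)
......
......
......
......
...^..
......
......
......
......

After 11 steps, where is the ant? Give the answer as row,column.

[0] ......
......
......
......
...^..
......
......
......
......
[1] ......
......
......
......
...#>.
......
......
......
......
[2] ......
......
......
......
...##.
....v.
......
......
......
[3] ......
......
......
......
...##.
...<#.
......
......
......
[4] ......
......
......
......
...^#.
...##.
......
......
......
[5] ......
......
......
......
..<.#.
...##.
......
......
......
[6] ......
......
......
..^...
..#.#.
...##.
......
......
......
[7] ......
......
......
..#>..
..#.#.
...##.
......
......
......
[8] ......
......
......
..##..
..#v#.
...##.
......
......
......
[9] ......
......
......
..##..
..<##.
...##.
......
......
......
[10] ......
......
......
..##..
...##.
..v##.
......
......
......
[11] ......
......
......
..##..
...##.
.<###.
......
......
......

5,1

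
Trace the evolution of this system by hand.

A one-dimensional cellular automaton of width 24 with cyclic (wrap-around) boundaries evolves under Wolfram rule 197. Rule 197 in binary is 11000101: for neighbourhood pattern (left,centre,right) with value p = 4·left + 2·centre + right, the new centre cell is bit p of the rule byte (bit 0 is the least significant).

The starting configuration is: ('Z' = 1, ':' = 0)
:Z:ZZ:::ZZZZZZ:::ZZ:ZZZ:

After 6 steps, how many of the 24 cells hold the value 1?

10

step 0: :Z:ZZ:::ZZZZZZ:::ZZ:ZZZ:
step 1: :Z::Z:Z::ZZZZZ:Z::Z::ZZ:
step 2: :Z::Z:Z:::ZZZZ:Z::Z:::Z:
step 3: :Z::Z:Z:Z::ZZZ:Z::Z:Z:Z:
step 4: :Z::Z:Z:Z:::ZZ:Z::Z:Z:Z:
step 5: :Z::Z:Z:Z:Z::Z:Z::Z:Z:Z:
step 6: :Z::Z:Z:Z:Z::Z:Z::Z:Z:Z:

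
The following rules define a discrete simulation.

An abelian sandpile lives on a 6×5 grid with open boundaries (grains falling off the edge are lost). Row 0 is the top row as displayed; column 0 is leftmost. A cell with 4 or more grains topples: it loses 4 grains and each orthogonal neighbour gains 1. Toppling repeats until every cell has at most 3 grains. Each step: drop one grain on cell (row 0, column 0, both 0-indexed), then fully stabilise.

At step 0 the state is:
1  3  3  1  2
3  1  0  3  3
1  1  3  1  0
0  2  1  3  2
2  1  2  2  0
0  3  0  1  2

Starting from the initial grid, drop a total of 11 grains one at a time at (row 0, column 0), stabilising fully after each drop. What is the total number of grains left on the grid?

step 0: 1  3  3  1  2
3  1  0  3  3
1  1  3  1  0
0  2  1  3  2
2  1  2  2  0
0  3  0  1  2
step 1: 2  3  3  1  2
3  1  0  3  3
1  1  3  1  0
0  2  1  3  2
2  1  2  2  0
0  3  0  1  2
step 2: 3  3  3  1  2
3  1  0  3  3
1  1  3  1  0
0  2  1  3  2
2  1  2  2  0
0  3  0  1  2
step 3: 2  1  0  2  2
0  3  1  3  3
2  1  3  1  0
0  2  1  3  2
2  1  2  2  0
0  3  0  1  2
step 4: 3  1  0  2  2
0  3  1  3  3
2  1  3  1  0
0  2  1  3  2
2  1  2  2  0
0  3  0  1  2
step 5: 0  2  0  2  2
1  3  1  3  3
2  1  3  1  0
0  2  1  3  2
2  1  2  2  0
0  3  0  1  2
step 6: 1  2  0  2  2
1  3  1  3  3
2  1  3  1  0
0  2  1  3  2
2  1  2  2  0
0  3  0  1  2
step 7: 2  2  0  2  2
1  3  1  3  3
2  1  3  1  0
0  2  1  3  2
2  1  2  2  0
0  3  0  1  2
step 8: 3  2  0  2  2
1  3  1  3  3
2  1  3  1  0
0  2  1  3  2
2  1  2  2  0
0  3  0  1  2
step 9: 0  3  0  2  2
2  3  1  3  3
2  1  3  1  0
0  2  1  3  2
2  1  2  2  0
0  3  0  1  2
step 10: 1  3  0  2  2
2  3  1  3  3
2  1  3  1  0
0  2  1  3  2
2  1  2  2  0
0  3  0  1  2
step 11: 2  3  0  2  2
2  3  1  3  3
2  1  3  1  0
0  2  1  3  2
2  1  2  2  0
0  3  0  1  2

49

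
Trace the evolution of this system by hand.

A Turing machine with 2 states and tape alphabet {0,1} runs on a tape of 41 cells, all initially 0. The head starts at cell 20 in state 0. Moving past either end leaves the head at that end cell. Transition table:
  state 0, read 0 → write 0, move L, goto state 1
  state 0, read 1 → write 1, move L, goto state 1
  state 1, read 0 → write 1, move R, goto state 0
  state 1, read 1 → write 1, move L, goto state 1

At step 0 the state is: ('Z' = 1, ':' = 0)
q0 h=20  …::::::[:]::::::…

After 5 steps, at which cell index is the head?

19

k=0  q0 h=20  …::::::[:]::::::…
k=1  q1 h=19  …::::::[:]::::::…
k=2  q0 h=20  …:::::Z[:]::::::…
k=3  q1 h=19  …::::::[Z]::::::…
k=4  q1 h=18  …::::::[:]Z:::::…
k=5  q0 h=19  …:::::Z[Z]::::::…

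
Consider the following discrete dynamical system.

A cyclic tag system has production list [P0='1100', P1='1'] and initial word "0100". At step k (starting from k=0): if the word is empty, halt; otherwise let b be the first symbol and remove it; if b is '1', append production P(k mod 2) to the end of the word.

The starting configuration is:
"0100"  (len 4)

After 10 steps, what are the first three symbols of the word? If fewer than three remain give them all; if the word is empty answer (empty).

110

step 0: "0100"  (len 4)
step 1: "100"  (len 3)
step 2: "001"  (len 3)
step 3: "01"  (len 2)
step 4: "1"  (len 1)
step 5: "1100"  (len 4)
step 6: "1001"  (len 4)
step 7: "0011100"  (len 7)
step 8: "011100"  (len 6)
step 9: "11100"  (len 5)
step 10: "11001"  (len 5)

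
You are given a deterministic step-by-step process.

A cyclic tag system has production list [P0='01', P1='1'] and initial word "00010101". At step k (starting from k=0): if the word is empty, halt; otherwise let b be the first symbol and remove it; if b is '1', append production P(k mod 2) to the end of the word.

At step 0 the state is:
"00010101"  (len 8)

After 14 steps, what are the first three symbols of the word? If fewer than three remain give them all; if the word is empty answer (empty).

010

k=0  "00010101"  (len 8)
k=1  "0010101"  (len 7)
k=2  "010101"  (len 6)
k=3  "10101"  (len 5)
k=4  "01011"  (len 5)
k=5  "1011"  (len 4)
k=6  "0111"  (len 4)
k=7  "111"  (len 3)
k=8  "111"  (len 3)
k=9  "1101"  (len 4)
k=10  "1011"  (len 4)
k=11  "01101"  (len 5)
k=12  "1101"  (len 4)
k=13  "10101"  (len 5)
k=14  "01011"  (len 5)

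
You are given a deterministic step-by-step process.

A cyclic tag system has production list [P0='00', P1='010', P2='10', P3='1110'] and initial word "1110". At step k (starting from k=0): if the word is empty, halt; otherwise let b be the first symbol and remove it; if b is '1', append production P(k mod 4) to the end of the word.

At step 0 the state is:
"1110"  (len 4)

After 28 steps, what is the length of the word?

12

step 0: "1110"  (len 4)
step 1: "11000"  (len 5)
step 2: "1000010"  (len 7)
step 3: "00001010"  (len 8)
step 4: "0001010"  (len 7)
step 5: "001010"  (len 6)
step 6: "01010"  (len 5)
step 7: "1010"  (len 4)
step 8: "0101110"  (len 7)
step 9: "101110"  (len 6)
step 10: "01110010"  (len 8)
step 11: "1110010"  (len 7)
step 12: "1100101110"  (len 10)
step 13: "10010111000"  (len 11)
step 14: "0010111000010"  (len 13)
step 15: "010111000010"  (len 12)
step 16: "10111000010"  (len 11)
step 17: "011100001000"  (len 12)
step 18: "11100001000"  (len 11)
step 19: "110000100010"  (len 12)
step 20: "100001000101110"  (len 15)
step 21: "0000100010111000"  (len 16)
step 22: "000100010111000"  (len 15)
step 23: "00100010111000"  (len 14)
step 24: "0100010111000"  (len 13)
step 25: "100010111000"  (len 12)
step 26: "00010111000010"  (len 14)
step 27: "0010111000010"  (len 13)
step 28: "010111000010"  (len 12)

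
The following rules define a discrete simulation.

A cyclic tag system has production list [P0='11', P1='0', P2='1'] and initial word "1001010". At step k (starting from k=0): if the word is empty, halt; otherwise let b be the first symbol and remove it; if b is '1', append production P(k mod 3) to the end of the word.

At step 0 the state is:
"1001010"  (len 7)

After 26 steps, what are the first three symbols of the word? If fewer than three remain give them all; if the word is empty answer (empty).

0) "1001010"  (len 7)
1) "00101011"  (len 8)
2) "0101011"  (len 7)
3) "101011"  (len 6)
4) "0101111"  (len 7)
5) "101111"  (len 6)
6) "011111"  (len 6)
7) "11111"  (len 5)
8) "11110"  (len 5)
9) "11101"  (len 5)
10) "110111"  (len 6)
11) "101110"  (len 6)
12) "011101"  (len 6)
13) "11101"  (len 5)
14) "11010"  (len 5)
15) "10101"  (len 5)
16) "010111"  (len 6)
17) "10111"  (len 5)
18) "01111"  (len 5)
19) "1111"  (len 4)
20) "1110"  (len 4)
21) "1101"  (len 4)
22) "10111"  (len 5)
23) "01110"  (len 5)
24) "1110"  (len 4)
25) "11011"  (len 5)
26) "10110"  (len 5)

101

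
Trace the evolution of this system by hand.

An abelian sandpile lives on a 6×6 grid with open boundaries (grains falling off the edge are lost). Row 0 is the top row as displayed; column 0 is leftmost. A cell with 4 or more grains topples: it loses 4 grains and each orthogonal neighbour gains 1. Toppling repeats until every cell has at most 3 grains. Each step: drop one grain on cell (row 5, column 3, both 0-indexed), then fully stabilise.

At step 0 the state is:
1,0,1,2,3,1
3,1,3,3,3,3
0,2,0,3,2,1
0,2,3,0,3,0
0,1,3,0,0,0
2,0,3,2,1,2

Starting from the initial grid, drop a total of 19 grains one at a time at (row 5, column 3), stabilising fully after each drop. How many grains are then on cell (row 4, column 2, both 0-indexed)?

[0] 1,0,1,2,3,1
3,1,3,3,3,3
0,2,0,3,2,1
0,2,3,0,3,0
0,1,3,0,0,0
2,0,3,2,1,2
[1] 1,0,1,2,3,1
3,1,3,3,3,3
0,2,0,3,2,1
0,2,3,0,3,0
0,1,3,0,0,0
2,0,3,3,1,2
[2] 1,0,1,2,3,1
3,1,3,3,3,3
0,2,1,3,2,1
0,3,0,1,3,0
0,2,1,2,0,0
2,1,1,1,2,2
[3] 1,0,1,2,3,1
3,1,3,3,3,3
0,2,1,3,2,1
0,3,0,1,3,0
0,2,1,2,0,0
2,1,1,2,2,2
[4] 1,0,1,2,3,1
3,1,3,3,3,3
0,2,1,3,2,1
0,3,0,1,3,0
0,2,1,2,0,0
2,1,1,3,2,2
[5] 1,0,1,2,3,1
3,1,3,3,3,3
0,2,1,3,2,1
0,3,0,1,3,0
0,2,1,3,0,0
2,1,2,0,3,2
[6] 1,0,1,2,3,1
3,1,3,3,3,3
0,2,1,3,2,1
0,3,0,1,3,0
0,2,1,3,0,0
2,1,2,1,3,2
[7] 1,0,1,2,3,1
3,1,3,3,3,3
0,2,1,3,2,1
0,3,0,1,3,0
0,2,1,3,0,0
2,1,2,2,3,2
[8] 1,0,1,2,3,1
3,1,3,3,3,3
0,2,1,3,2,1
0,3,0,1,3,0
0,2,1,3,0,0
2,1,2,3,3,2
[9] 1,0,1,2,3,1
3,1,3,3,3,3
0,2,1,3,2,1
0,3,0,2,3,0
0,2,2,0,2,0
2,1,3,2,0,3
[10] 1,0,1,2,3,1
3,1,3,3,3,3
0,2,1,3,2,1
0,3,0,2,3,0
0,2,2,0,2,0
2,1,3,3,0,3
[11] 1,0,1,2,3,1
3,1,3,3,3,3
0,2,1,3,2,1
0,3,0,2,3,0
0,2,3,1,2,0
2,2,0,1,1,3
[12] 1,0,1,2,3,1
3,1,3,3,3,3
0,2,1,3,2,1
0,3,0,2,3,0
0,2,3,1,2,0
2,2,0,2,1,3
[13] 1,0,1,2,3,1
3,1,3,3,3,3
0,2,1,3,2,1
0,3,0,2,3,0
0,2,3,1,2,0
2,2,0,3,1,3
[14] 1,0,1,2,3,1
3,1,3,3,3,3
0,2,1,3,2,1
0,3,0,2,3,0
0,2,3,2,2,0
2,2,1,0,2,3
[15] 1,0,1,2,3,1
3,1,3,3,3,3
0,2,1,3,2,1
0,3,0,2,3,0
0,2,3,2,2,0
2,2,1,1,2,3
[16] 1,0,1,2,3,1
3,1,3,3,3,3
0,2,1,3,2,1
0,3,0,2,3,0
0,2,3,2,2,0
2,2,1,2,2,3
[17] 1,0,1,2,3,1
3,1,3,3,3,3
0,2,1,3,2,1
0,3,0,2,3,0
0,2,3,2,2,0
2,2,1,3,2,3
[18] 1,0,1,2,3,1
3,1,3,3,3,3
0,2,1,3,2,1
0,3,0,2,3,0
0,2,3,3,2,0
2,2,2,0,3,3
[19] 1,0,1,2,3,1
3,1,3,3,3,3
0,2,1,3,2,1
0,3,0,2,3,0
0,2,3,3,2,0
2,2,2,1,3,3

3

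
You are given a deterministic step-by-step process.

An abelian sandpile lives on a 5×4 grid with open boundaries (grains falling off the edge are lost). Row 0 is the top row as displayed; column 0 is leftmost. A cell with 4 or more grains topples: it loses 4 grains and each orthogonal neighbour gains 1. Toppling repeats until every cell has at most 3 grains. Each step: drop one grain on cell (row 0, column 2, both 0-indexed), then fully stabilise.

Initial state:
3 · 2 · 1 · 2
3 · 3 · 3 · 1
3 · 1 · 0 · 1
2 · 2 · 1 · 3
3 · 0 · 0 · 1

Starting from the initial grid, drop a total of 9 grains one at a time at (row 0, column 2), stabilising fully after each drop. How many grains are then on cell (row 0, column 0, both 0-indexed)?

1

k=0  3 · 2 · 1 · 2
3 · 3 · 3 · 1
3 · 1 · 0 · 1
2 · 2 · 1 · 3
3 · 0 · 0 · 1
k=1  3 · 2 · 2 · 2
3 · 3 · 3 · 1
3 · 1 · 0 · 1
2 · 2 · 1 · 3
3 · 0 · 0 · 1
k=2  3 · 2 · 3 · 2
3 · 3 · 3 · 1
3 · 1 · 0 · 1
2 · 2 · 1 · 3
3 · 0 · 0 · 1
k=3  1 · 1 · 2 · 3
2 · 2 · 1 · 2
0 · 3 · 1 · 1
3 · 2 · 1 · 3
3 · 0 · 0 · 1
k=4  1 · 1 · 3 · 3
2 · 2 · 1 · 2
0 · 3 · 1 · 1
3 · 2 · 1 · 3
3 · 0 · 0 · 1
k=5  1 · 2 · 1 · 0
2 · 2 · 2 · 3
0 · 3 · 1 · 1
3 · 2 · 1 · 3
3 · 0 · 0 · 1
k=6  1 · 2 · 2 · 0
2 · 2 · 2 · 3
0 · 3 · 1 · 1
3 · 2 · 1 · 3
3 · 0 · 0 · 1
k=7  1 · 2 · 3 · 0
2 · 2 · 2 · 3
0 · 3 · 1 · 1
3 · 2 · 1 · 3
3 · 0 · 0 · 1
k=8  1 · 3 · 0 · 1
2 · 2 · 3 · 3
0 · 3 · 1 · 1
3 · 2 · 1 · 3
3 · 0 · 0 · 1
k=9  1 · 3 · 1 · 1
2 · 2 · 3 · 3
0 · 3 · 1 · 1
3 · 2 · 1 · 3
3 · 0 · 0 · 1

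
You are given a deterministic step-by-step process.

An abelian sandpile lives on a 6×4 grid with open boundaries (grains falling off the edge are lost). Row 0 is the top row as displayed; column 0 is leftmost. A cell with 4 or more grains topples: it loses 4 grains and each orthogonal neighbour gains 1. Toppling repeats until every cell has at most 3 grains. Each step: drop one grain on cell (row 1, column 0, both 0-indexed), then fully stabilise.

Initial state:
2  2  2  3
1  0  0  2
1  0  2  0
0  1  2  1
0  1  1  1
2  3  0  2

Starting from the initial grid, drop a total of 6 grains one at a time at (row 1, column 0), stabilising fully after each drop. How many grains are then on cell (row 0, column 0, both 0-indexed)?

3

k=0  2  2  2  3
1  0  0  2
1  0  2  0
0  1  2  1
0  1  1  1
2  3  0  2
k=1  2  2  2  3
2  0  0  2
1  0  2  0
0  1  2  1
0  1  1  1
2  3  0  2
k=2  2  2  2  3
3  0  0  2
1  0  2  0
0  1  2  1
0  1  1  1
2  3  0  2
k=3  3  2  2  3
0  1  0  2
2  0  2  0
0  1  2  1
0  1  1  1
2  3  0  2
k=4  3  2  2  3
1  1  0  2
2  0  2  0
0  1  2  1
0  1  1  1
2  3  0  2
k=5  3  2  2  3
2  1  0  2
2  0  2  0
0  1  2  1
0  1  1  1
2  3  0  2
k=6  3  2  2  3
3  1  0  2
2  0  2  0
0  1  2  1
0  1  1  1
2  3  0  2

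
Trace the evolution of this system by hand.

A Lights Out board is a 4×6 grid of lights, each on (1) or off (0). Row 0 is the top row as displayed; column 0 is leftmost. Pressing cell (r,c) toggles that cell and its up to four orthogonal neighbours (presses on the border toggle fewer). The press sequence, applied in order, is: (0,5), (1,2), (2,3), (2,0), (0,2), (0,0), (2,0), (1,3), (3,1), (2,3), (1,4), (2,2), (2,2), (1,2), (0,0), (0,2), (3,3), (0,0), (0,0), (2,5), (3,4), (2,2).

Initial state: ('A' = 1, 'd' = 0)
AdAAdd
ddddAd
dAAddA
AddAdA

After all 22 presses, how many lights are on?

step 0: AdAAdd
ddddAd
dAAddA
AddAdA
step 1: AdAAAA
ddddAA
dAAddA
AddAdA
step 2: AddAAA
dAAAAA
dAdddA
AddAdA
step 3: AddAAA
dAAdAA
dAAAAA
AddddA
step 4: AddAAA
AAAdAA
AdAAAA
dddddA
step 5: AAAdAA
AAddAA
AdAAAA
dddddA
step 6: ddAdAA
dAddAA
AdAAAA
dddddA
step 7: ddAdAA
AAddAA
dAAAAA
AddddA
step 8: ddAAAA
AAAAdA
dAAdAA
AddddA
step 9: ddAAAA
AAAAdA
ddAdAA
dAAddA
step 10: ddAAAA
AAAddA
dddAdA
dAAAdA
step 11: ddAAdA
AAAAAd
dddAAA
dAAAdA
step 12: ddAAdA
AAdAAd
dAAdAA
dAdAdA
step 13: ddAAdA
AAAAAd
dddAAA
dAAAdA
step 14: dddAdA
AdddAd
ddAAAA
dAAAdA
step 15: AAdAdA
ddddAd
ddAAAA
dAAAdA
step 16: AdAddA
ddAdAd
ddAAAA
dAAAdA
step 17: AdAddA
ddAdAd
ddAdAA
dAddAA
step 18: dAAddA
AdAdAd
ddAdAA
dAddAA
step 19: AdAddA
ddAdAd
ddAdAA
dAddAA
step 20: AdAddA
ddAdAA
ddAddd
dAddAd
step 21: AdAddA
ddAdAA
ddAdAd
dAdAdA
step 22: AdAddA
ddddAA
dAdAAd
dAAAdA

12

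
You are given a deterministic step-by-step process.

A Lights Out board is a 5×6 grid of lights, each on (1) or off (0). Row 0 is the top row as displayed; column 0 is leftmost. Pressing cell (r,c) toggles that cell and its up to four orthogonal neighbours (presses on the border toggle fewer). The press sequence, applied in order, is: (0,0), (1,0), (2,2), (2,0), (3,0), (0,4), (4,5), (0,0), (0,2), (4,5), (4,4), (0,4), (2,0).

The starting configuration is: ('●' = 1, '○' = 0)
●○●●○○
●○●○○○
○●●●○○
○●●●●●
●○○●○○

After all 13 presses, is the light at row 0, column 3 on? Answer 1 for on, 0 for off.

step 0: ●○●●○○
●○●○○○
○●●●○○
○●●●●●
●○○●○○
step 1: ○●●●○○
○○●○○○
○●●●○○
○●●●●●
●○○●○○
step 2: ●●●●○○
●●●○○○
●●●●○○
○●●●●●
●○○●○○
step 3: ●●●●○○
●●○○○○
●○○○○○
○●○●●●
●○○●○○
step 4: ●●●●○○
○●○○○○
○●○○○○
●●○●●●
●○○●○○
step 5: ●●●●○○
○●○○○○
●●○○○○
○○○●●●
○○○●○○
step 6: ●●●○●●
○●○○●○
●●○○○○
○○○●●●
○○○●○○
step 7: ●●●○●●
○●○○●○
●●○○○○
○○○●●○
○○○●●●
step 8: ○○●○●●
●●○○●○
●●○○○○
○○○●●○
○○○●●●
step 9: ○●○●●●
●●●○●○
●●○○○○
○○○●●○
○○○●●●
step 10: ○●○●●●
●●●○●○
●●○○○○
○○○●●●
○○○●○○
step 11: ○●○●●●
●●●○●○
●●○○○○
○○○●○●
○○○○●●
step 12: ○●○○○○
●●●○○○
●●○○○○
○○○●○●
○○○○●●
step 13: ○●○○○○
○●●○○○
○○○○○○
●○○●○●
○○○○●●

0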